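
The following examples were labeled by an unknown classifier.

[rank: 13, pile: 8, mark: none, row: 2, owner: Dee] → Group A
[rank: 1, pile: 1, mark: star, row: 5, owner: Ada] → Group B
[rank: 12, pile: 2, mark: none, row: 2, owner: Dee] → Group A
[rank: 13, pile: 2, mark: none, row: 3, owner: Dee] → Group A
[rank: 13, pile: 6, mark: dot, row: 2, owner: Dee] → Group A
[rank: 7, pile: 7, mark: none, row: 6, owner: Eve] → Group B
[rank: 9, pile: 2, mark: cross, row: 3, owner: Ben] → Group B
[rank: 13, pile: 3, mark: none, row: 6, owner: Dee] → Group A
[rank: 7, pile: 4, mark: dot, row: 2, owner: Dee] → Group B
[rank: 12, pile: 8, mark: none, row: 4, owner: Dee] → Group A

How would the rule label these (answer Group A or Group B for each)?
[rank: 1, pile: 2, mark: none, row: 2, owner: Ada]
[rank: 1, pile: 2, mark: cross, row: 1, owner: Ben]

Rule: rank ≥ 12. This holds for each 'Group A' example and fails for each 'Group B' one.
[rank: 1, pile: 2, mark: none, row: 2, owner: Ada]: rank = 1 — does not fit, so Group B. [rank: 1, pile: 2, mark: cross, row: 1, owner: Ben]: rank = 1 — does not fit, so Group B.

Group B, Group B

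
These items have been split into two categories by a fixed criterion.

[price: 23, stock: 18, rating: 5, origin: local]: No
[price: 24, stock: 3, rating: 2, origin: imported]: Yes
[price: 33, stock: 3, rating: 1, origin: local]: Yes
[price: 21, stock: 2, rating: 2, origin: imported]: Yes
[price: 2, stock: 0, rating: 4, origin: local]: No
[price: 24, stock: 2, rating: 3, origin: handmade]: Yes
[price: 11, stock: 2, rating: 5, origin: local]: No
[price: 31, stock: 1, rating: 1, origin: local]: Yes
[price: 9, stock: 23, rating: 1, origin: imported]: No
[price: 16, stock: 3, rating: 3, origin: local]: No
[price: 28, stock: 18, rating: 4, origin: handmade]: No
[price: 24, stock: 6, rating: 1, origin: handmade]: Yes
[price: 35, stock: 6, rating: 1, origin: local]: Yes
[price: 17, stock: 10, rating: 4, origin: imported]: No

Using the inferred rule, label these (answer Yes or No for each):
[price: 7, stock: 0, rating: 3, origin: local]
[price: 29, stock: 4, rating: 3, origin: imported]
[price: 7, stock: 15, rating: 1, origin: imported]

No, Yes, No

'Yes' ⟺ price ≥ 17 AND stock ≤ 6.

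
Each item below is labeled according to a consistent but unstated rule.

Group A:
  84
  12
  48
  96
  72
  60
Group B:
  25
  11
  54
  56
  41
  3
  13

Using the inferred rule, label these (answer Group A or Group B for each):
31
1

Group B, Group B

The pattern is that an item is 'Group A' exactly when: multiple of 12.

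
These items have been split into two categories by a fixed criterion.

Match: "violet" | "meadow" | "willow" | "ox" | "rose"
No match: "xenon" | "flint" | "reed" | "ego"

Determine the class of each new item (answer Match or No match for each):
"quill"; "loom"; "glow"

Every 'Match' example satisfies: even length AND contains 'o'. None of the 'No match' examples do.
No match: "quill", since length 5, no 'o'.
Match: "loom", since length 4, has 'o'.
Match: "glow", since length 4, has 'o'.

No match, Match, Match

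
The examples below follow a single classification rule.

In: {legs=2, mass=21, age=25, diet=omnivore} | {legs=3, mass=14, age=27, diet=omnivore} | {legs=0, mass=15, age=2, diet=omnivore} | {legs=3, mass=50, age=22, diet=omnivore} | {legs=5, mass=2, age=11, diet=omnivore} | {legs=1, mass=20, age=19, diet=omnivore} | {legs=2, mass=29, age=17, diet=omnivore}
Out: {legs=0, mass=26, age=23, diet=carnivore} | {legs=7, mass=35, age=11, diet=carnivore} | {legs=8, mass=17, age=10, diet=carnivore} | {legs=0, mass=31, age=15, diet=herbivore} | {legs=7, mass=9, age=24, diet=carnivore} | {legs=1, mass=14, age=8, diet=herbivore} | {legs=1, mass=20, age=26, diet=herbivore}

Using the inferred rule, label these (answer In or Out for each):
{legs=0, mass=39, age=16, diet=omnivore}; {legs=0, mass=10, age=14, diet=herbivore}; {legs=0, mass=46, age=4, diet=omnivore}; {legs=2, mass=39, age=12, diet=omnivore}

In, Out, In, In

The pattern is that an item is 'In' exactly when: diet is omnivore.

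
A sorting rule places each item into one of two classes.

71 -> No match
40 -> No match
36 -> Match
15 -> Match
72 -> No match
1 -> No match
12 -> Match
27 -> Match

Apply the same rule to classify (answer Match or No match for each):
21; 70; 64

The pattern is that an item is 'Match' exactly when: multiple of 3 AND at most 36.
21 → 21 = 3·7, 21 ≤ 36 → Match. 70 → 70 = 3·23 + 1, 70 > 36 → No match. 64 → 64 = 3·21 + 1, 64 > 36 → No match.

Match, No match, No match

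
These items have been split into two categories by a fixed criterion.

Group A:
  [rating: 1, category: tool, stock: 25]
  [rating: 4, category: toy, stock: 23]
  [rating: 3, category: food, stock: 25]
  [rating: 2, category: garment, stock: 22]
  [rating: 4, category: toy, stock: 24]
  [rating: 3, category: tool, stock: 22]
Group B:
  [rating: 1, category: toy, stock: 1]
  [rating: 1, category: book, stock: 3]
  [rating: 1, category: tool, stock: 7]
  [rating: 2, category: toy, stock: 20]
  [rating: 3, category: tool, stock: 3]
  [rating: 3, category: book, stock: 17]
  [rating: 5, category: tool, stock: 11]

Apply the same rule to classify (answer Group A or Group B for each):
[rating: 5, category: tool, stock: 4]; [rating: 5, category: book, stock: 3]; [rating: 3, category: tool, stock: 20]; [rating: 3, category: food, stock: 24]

Group B, Group B, Group B, Group A

A rule that fits every label: stock ≥ 22 — true of each 'Group A' example, false of each 'Group B' one.
[rating: 5, category: tool, stock: 4]: Group B (stock = 4).
[rating: 5, category: book, stock: 3]: Group B (stock = 3).
[rating: 3, category: tool, stock: 20]: Group B (stock = 20).
[rating: 3, category: food, stock: 24]: Group A (stock = 24).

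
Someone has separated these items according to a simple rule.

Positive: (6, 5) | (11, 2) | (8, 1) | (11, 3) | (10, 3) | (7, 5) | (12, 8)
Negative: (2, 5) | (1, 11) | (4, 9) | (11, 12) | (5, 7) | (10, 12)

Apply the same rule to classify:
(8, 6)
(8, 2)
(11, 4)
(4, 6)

Positive, Positive, Positive, Negative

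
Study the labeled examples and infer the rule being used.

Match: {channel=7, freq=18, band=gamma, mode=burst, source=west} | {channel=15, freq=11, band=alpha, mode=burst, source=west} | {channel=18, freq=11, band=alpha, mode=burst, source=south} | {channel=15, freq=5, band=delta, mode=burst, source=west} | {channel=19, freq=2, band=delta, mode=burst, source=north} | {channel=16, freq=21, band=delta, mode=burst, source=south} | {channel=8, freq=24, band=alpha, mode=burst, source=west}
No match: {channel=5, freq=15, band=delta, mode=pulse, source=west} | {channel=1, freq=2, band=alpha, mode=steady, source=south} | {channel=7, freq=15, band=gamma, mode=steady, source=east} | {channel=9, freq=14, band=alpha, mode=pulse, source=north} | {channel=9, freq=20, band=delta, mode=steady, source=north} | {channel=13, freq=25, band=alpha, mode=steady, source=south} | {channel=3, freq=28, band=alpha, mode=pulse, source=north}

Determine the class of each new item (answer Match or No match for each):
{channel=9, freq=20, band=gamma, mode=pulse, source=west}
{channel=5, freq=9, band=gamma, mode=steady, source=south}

No match, No match

The distinguishing property — mode is burst — holds for all the 'Match' cases and none of the 'No match' cases.
{channel=9, freq=20, band=gamma, mode=pulse, source=west}: No match (mode is pulse). {channel=5, freq=9, band=gamma, mode=steady, source=south}: No match (mode is steady).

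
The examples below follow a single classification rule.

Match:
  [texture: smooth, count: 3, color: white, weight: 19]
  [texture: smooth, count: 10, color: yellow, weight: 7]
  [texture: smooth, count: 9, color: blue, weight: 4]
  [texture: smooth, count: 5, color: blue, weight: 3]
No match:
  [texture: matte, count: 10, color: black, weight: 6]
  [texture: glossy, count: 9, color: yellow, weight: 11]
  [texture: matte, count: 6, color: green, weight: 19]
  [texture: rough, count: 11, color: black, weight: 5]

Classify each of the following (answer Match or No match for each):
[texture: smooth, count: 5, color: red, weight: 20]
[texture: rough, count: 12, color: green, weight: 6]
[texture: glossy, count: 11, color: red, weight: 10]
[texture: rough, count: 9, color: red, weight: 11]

Match, No match, No match, No match

'Match' ⟺ texture is smooth.
[texture: smooth, count: 5, color: red, weight: 20] — texture is smooth, hence Match. [texture: rough, count: 12, color: green, weight: 6] — texture is rough, hence No match. [texture: glossy, count: 11, color: red, weight: 10] — texture is glossy, hence No match. [texture: rough, count: 9, color: red, weight: 11] — texture is rough, hence No match.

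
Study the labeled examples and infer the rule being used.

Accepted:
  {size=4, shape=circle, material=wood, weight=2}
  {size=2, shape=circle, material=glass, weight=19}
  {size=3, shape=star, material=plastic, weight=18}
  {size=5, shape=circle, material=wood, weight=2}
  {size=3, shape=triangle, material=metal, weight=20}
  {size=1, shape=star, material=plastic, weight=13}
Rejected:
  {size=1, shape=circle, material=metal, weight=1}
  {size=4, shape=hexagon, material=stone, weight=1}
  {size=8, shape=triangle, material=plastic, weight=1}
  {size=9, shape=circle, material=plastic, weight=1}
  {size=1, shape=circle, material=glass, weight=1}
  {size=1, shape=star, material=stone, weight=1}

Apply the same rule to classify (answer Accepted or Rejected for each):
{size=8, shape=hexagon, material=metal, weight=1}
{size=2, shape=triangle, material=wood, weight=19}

Rejected, Accepted

The simplest hypothesis consistent with all the labels is: weight ≥ 2.
{size=8, shape=hexagon, material=metal, weight=1}: weight = 1 — doesn't match, so Rejected. {size=2, shape=triangle, material=wood, weight=19}: weight = 19 — has this property, so Accepted.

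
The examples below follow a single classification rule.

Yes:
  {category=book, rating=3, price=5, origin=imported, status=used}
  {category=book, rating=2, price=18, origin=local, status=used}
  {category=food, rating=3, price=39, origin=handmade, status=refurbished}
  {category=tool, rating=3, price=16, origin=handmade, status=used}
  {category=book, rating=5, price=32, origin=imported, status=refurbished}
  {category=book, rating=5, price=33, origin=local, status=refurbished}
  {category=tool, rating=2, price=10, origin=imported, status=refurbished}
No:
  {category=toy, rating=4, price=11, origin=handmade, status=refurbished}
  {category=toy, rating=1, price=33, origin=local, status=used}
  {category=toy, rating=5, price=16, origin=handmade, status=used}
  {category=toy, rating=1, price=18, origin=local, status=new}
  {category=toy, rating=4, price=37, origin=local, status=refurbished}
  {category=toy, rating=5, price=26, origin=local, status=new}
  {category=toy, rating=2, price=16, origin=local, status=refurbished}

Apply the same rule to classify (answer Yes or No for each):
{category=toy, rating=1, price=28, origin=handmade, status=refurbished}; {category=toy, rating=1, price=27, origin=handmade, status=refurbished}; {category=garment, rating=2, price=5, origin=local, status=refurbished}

'Yes' ⟺ category is not toy.
{category=toy, rating=1, price=28, origin=handmade, status=refurbished}: No (category is toy).
{category=toy, rating=1, price=27, origin=handmade, status=refurbished}: No (category is toy).
{category=garment, rating=2, price=5, origin=local, status=refurbished}: Yes (category is garment).

No, No, Yes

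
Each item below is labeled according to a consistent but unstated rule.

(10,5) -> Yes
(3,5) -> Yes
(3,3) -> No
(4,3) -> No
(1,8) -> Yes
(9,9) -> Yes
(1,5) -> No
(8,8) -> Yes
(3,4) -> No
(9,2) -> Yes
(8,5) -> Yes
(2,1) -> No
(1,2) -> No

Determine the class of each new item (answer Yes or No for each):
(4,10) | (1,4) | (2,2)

The common property of the 'Yes' items is: sum ≥ 8. No 'No' item has it.
(4,10): 4+10 = 14 — satisfies this, so Yes.
(1,4): 1+4 = 5 — fails the rule, so No.
(2,2): 2+2 = 4 — fails the rule, so No.

Yes, No, No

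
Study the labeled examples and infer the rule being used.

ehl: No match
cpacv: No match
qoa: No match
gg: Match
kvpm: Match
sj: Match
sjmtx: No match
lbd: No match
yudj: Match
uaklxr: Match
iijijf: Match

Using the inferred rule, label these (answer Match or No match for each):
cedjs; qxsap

The common property of the 'Match' items is: even length. No 'No match' item has it.
cedjs → length 5 → No match.
qxsap → length 5 → No match.

No match, No match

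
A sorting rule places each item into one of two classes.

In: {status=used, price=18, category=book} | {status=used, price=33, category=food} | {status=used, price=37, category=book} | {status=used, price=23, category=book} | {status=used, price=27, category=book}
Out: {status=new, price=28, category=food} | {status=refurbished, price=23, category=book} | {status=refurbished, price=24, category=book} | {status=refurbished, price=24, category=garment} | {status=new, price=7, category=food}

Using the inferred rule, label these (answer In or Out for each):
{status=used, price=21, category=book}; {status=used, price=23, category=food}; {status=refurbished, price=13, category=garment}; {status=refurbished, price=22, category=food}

In, In, Out, Out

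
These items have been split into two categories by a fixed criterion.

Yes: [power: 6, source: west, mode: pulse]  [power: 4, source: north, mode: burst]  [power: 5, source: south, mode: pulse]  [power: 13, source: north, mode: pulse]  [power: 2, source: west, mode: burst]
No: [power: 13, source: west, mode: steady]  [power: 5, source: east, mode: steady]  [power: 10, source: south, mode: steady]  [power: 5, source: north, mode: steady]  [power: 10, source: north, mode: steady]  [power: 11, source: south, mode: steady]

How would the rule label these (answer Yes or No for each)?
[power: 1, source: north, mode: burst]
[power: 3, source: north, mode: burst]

Yes, Yes

Looking at the examples, the only property every 'Yes' case has and every 'No' case lacks is: mode is not steady.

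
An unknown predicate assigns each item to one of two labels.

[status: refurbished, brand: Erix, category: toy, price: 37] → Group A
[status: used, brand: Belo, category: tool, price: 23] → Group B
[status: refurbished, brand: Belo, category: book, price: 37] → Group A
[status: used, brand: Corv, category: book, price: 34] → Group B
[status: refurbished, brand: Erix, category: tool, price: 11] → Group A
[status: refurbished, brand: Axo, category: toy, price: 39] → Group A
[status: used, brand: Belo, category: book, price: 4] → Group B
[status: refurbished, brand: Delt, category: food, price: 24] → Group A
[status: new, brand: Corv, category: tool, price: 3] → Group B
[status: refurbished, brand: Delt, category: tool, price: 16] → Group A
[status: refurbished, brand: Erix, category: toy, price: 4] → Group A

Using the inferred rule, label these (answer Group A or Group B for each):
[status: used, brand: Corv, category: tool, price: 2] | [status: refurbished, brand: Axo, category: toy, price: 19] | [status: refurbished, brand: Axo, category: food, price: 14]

The simplest hypothesis consistent with all the labels is: status is refurbished.
[status: used, brand: Corv, category: tool, price: 2] → status is used → Group B. [status: refurbished, brand: Axo, category: toy, price: 19] → status is refurbished → Group A. [status: refurbished, brand: Axo, category: food, price: 14] → status is refurbished → Group A.

Group B, Group A, Group A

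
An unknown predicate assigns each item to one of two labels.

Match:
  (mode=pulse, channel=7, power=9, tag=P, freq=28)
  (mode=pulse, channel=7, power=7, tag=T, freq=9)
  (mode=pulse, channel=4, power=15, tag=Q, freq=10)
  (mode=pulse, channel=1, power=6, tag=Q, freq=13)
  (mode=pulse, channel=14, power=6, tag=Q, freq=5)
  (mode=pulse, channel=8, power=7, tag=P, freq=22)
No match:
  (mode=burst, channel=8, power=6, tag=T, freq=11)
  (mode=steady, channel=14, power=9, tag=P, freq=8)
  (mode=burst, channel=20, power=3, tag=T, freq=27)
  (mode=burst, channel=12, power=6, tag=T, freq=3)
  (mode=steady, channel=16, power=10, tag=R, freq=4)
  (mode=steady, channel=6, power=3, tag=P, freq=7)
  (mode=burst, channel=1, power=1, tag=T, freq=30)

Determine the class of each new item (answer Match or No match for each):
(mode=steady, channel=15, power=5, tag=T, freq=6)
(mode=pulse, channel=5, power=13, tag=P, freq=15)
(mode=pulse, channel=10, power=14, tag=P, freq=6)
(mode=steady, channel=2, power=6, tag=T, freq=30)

No match, Match, Match, No match

The rule appears to be: mode is pulse.
(mode=steady, channel=15, power=5, tag=T, freq=6) → mode is steady → No match. (mode=pulse, channel=5, power=13, tag=P, freq=15) → mode is pulse → Match. (mode=pulse, channel=10, power=14, tag=P, freq=6) → mode is pulse → Match. (mode=steady, channel=2, power=6, tag=T, freq=30) → mode is steady → No match.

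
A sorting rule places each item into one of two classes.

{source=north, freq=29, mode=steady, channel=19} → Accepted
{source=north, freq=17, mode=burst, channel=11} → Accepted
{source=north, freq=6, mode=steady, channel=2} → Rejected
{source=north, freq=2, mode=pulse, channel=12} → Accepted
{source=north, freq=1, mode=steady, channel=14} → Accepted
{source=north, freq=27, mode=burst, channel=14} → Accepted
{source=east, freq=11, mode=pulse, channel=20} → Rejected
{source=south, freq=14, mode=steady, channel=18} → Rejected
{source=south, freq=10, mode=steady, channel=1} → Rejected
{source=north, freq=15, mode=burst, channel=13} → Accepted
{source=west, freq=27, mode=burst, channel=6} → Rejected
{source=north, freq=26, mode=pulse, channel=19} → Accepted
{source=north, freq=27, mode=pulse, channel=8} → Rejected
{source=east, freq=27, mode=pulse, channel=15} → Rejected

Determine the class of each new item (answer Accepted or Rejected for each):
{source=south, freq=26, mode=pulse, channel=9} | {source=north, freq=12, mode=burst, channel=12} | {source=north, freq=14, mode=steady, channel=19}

A rule that fits every label: source is north AND channel ≥ 11 — true of each 'Accepted' example, false of each 'Rejected' one.
{source=south, freq=26, mode=pulse, channel=9} — source is south, channel = 9, hence Rejected.
{source=north, freq=12, mode=burst, channel=12} — source is north, channel = 12, hence Accepted.
{source=north, freq=14, mode=steady, channel=19} — source is north, channel = 19, hence Accepted.

Rejected, Accepted, Accepted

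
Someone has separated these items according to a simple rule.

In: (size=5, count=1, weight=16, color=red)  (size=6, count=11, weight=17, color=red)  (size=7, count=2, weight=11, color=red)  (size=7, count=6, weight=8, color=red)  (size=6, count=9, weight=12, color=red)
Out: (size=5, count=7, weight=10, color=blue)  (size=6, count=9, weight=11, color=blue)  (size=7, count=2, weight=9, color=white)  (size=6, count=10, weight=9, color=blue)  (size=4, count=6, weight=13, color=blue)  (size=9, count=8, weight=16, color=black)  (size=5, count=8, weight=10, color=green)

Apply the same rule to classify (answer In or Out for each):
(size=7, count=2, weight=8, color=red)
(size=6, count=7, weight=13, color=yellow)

Every 'In' example satisfies: color is red. None of the 'Out' examples do.
(size=7, count=2, weight=8, color=red) — color is red, hence In.
(size=6, count=7, weight=13, color=yellow) — color is yellow, hence Out.

In, Out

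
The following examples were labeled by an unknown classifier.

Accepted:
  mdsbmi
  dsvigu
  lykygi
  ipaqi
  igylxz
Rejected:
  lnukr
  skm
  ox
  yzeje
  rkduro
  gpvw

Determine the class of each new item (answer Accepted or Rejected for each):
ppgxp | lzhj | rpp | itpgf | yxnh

The common property of the 'Accepted' items is: contains 'i'. No 'Rejected' item has it.

Rejected, Rejected, Rejected, Accepted, Rejected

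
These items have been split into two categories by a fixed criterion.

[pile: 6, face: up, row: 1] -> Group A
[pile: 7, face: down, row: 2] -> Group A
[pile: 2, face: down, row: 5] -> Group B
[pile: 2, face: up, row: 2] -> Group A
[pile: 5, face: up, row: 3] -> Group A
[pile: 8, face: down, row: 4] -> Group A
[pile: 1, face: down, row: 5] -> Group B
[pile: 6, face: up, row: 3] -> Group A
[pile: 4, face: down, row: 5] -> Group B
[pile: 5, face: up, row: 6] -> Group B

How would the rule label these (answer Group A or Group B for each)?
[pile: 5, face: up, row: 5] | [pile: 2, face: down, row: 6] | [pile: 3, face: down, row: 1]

One predicate separates the groups cleanly: row ≤ 4.
[pile: 5, face: up, row: 5]: Group B (row = 5).
[pile: 2, face: down, row: 6]: Group B (row = 6).
[pile: 3, face: down, row: 1]: Group A (row = 1).

Group B, Group B, Group A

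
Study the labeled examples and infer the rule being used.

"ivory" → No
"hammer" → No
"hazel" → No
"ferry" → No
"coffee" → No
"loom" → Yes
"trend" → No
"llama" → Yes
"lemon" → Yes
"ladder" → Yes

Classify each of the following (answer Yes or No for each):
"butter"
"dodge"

No, No

Comparing the two groups points to one rule — starts with 'l'.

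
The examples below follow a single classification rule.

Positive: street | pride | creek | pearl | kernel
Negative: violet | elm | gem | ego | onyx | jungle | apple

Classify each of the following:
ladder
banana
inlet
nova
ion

Positive, Negative, Negative, Negative, Negative

Rule: contains 'r'. This holds for each 'Positive' example and fails for each 'Negative' one.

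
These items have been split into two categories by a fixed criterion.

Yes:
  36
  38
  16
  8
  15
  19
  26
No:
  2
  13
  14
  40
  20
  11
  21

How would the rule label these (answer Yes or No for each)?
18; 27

The distinguishing property — digit sum ≥ 6 — holds for all the 'Yes' cases and none of the 'No' cases.
18: digit sum 1+8 = 9, has this property → Yes.
27: digit sum 2+7 = 9, has this property → Yes.

Yes, Yes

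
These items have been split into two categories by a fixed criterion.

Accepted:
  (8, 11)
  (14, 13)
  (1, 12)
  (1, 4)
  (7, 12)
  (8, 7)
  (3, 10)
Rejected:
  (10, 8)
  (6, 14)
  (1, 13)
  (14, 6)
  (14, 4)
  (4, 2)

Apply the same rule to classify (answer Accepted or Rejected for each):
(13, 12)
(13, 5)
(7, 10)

Accepted, Rejected, Accepted

The simplest hypothesis consistent with all the labels is: sum is odd.
(13, 12) — 13+12 = 25, hence Accepted.
(13, 5) — 13+5 = 18, hence Rejected.
(7, 10) — 7+10 = 17, hence Accepted.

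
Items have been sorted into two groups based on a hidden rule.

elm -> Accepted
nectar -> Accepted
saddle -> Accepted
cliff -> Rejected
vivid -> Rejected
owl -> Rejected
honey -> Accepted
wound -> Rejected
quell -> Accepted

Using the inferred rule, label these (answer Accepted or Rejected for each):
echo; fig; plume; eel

Accepted, Rejected, Accepted, Accepted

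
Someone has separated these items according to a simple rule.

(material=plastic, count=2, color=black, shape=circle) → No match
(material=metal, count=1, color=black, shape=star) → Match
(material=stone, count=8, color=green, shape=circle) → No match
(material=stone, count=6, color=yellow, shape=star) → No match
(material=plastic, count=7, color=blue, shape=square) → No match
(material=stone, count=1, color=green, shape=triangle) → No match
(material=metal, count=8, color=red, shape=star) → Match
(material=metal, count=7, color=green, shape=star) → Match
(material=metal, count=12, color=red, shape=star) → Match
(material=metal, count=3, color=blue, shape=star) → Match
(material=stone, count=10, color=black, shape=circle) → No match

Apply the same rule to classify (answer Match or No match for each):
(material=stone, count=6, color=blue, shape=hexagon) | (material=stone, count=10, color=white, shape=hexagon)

No match, No match

The common property of the 'Match' items is: material is metal. No 'No match' item has it.
(material=stone, count=6, color=blue, shape=hexagon) — material is stone, hence No match.
(material=stone, count=10, color=white, shape=hexagon) — material is stone, hence No match.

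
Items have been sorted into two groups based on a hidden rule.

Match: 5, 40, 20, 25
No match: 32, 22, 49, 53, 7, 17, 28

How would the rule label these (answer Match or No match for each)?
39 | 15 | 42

No match, Match, No match

One predicate separates the groups cleanly: multiple of 5.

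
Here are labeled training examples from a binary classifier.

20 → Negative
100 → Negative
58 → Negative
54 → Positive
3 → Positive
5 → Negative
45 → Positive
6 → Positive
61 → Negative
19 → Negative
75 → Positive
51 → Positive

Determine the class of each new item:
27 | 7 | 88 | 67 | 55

'Positive' ⟺ multiple of 3.
27 — 27 = 3·9, hence Positive.
7 — 7 = 3·2 + 1, hence Negative.
88 — 88 = 3·29 + 1, hence Negative.
67 — 67 = 3·22 + 1, hence Negative.
55 — 55 = 3·18 + 1, hence Negative.

Positive, Negative, Negative, Negative, Negative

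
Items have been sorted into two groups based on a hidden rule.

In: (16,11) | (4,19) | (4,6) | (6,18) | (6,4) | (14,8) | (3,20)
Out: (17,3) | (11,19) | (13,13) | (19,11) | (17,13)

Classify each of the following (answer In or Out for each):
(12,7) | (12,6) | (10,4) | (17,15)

In, In, In, Out

The simplest hypothesis consistent with all the labels is: product is even.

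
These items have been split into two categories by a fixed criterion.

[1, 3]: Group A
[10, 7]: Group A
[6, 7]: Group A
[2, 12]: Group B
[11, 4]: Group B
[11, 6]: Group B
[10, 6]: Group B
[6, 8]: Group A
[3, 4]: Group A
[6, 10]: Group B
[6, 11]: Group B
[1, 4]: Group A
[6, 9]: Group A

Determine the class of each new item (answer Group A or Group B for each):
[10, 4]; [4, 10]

Every 'Group A' example satisfies: |first − second| ≤ 3. None of the 'Group B' examples do.
[10, 4]: |10−4| = 6, does not fit → Group B. [4, 10]: |4−10| = 6, does not fit → Group B.

Group B, Group B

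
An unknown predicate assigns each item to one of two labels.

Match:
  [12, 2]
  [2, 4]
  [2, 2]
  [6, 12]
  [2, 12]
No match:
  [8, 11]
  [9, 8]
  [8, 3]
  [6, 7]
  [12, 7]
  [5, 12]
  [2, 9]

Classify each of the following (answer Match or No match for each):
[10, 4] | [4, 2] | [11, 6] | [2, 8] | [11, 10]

The common property of the 'Match' items is: sum is even. No 'No match' item has it.

Match, Match, No match, Match, No match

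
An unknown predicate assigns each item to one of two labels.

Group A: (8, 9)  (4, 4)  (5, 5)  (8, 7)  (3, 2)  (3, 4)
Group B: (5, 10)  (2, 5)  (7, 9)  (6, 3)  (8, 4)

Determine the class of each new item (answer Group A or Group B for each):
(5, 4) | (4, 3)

The simplest hypothesis consistent with all the labels is: |first − second| ≤ 1.
(5, 4): |5−4| = 1 — fits, so Group A. (4, 3): |4−3| = 1 — fits, so Group A.

Group A, Group A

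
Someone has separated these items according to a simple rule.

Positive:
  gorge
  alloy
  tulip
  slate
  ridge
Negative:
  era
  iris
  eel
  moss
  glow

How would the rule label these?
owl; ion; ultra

A rule that fits every label: length 5 — true of each 'Positive' example, false of each 'Negative' one.
owl: length 3, fails this test → Negative. ion: length 3, fails this test → Negative. ultra: length 5, satisfies this → Positive.

Negative, Negative, Positive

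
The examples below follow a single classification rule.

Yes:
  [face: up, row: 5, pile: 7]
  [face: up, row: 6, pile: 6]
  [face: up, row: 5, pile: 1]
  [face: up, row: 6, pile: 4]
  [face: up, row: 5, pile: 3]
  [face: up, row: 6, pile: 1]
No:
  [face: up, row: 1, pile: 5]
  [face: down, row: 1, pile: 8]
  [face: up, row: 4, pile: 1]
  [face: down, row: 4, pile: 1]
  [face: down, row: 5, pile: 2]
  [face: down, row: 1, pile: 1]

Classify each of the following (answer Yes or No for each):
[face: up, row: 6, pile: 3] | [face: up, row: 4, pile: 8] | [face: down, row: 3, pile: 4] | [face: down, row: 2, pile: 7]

Yes, No, No, No

'Yes' ⟺ face is up AND row ≥ 5.
[face: up, row: 6, pile: 3]: face is up, row = 6, fits → Yes.
[face: up, row: 4, pile: 8]: face is up, row = 4, does not fit → No.
[face: down, row: 3, pile: 4]: face is down, row = 3, does not fit → No.
[face: down, row: 2, pile: 7]: face is down, row = 2, does not fit → No.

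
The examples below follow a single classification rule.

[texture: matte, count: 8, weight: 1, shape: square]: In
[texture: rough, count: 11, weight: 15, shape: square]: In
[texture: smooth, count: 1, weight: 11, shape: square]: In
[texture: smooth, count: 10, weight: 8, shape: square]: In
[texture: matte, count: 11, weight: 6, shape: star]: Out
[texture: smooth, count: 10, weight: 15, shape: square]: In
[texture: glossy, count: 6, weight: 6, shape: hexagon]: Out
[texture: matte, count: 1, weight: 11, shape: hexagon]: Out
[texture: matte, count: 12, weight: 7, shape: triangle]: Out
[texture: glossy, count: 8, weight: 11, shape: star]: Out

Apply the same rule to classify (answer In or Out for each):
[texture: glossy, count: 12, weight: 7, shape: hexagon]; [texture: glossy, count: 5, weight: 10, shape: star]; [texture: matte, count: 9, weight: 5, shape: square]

Out, Out, In

The simplest hypothesis consistent with all the labels is: shape is square.
[texture: glossy, count: 12, weight: 7, shape: hexagon] — shape is hexagon, hence Out. [texture: glossy, count: 5, weight: 10, shape: star] — shape is star, hence Out. [texture: matte, count: 9, weight: 5, shape: square] — shape is square, hence In.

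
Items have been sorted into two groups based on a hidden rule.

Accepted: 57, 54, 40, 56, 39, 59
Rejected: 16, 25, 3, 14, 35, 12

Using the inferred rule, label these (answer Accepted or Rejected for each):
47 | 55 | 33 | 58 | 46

The distinguishing property — at least 39 — holds for all the 'Accepted' cases and none of the 'Rejected' cases.
47 — 47 ≥ 39, hence Accepted.
55 — 55 ≥ 39, hence Accepted.
33 — 33 < 39, hence Rejected.
58 — 58 ≥ 39, hence Accepted.
46 — 46 ≥ 39, hence Accepted.

Accepted, Accepted, Rejected, Accepted, Accepted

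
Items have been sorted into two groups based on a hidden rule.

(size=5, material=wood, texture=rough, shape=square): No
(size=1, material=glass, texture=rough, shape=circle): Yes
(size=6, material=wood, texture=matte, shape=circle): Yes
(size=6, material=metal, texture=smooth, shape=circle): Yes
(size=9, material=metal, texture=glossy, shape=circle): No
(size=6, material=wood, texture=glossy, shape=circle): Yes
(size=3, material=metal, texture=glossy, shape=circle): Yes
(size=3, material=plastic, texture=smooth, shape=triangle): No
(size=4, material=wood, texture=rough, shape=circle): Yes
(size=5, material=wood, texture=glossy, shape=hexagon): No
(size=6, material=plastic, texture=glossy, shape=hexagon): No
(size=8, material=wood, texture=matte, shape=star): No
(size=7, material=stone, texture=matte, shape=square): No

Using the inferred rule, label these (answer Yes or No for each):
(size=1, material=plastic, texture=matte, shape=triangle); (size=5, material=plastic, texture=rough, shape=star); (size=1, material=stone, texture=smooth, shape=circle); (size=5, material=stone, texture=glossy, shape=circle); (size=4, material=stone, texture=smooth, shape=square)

Rule: shape is circle AND size ≤ 6. This holds for each 'Yes' example and fails for each 'No' one.
(size=1, material=plastic, texture=matte, shape=triangle): No (shape is triangle, size = 1). (size=5, material=plastic, texture=rough, shape=star): No (shape is star, size = 5). (size=1, material=stone, texture=smooth, shape=circle): Yes (shape is circle, size = 1). (size=5, material=stone, texture=glossy, shape=circle): Yes (shape is circle, size = 5). (size=4, material=stone, texture=smooth, shape=square): No (shape is square, size = 4).

No, No, Yes, Yes, No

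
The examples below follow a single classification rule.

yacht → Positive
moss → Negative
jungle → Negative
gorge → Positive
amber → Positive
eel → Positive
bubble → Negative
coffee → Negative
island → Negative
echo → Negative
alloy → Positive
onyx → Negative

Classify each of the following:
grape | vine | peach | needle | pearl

Checking candidate rules against both groups, what survives is: odd length.
grape → length 5 → Positive. vine → length 4 → Negative. peach → length 5 → Positive. needle → length 6 → Negative. pearl → length 5 → Positive.

Positive, Negative, Positive, Negative, Positive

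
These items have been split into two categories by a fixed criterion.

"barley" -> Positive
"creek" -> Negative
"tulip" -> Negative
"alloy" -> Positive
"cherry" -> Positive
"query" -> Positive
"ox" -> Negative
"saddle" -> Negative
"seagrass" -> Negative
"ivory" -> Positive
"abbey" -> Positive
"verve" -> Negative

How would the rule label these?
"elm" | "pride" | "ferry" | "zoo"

The pattern is that an item is 'Positive' exactly when: contains 'y'.
"elm": no 'y' — fails the rule, so Negative.
"pride": no 'y' — fails the rule, so Negative.
"ferry": has 'y' — passes, so Positive.
"zoo": no 'y' — fails the rule, so Negative.

Negative, Negative, Positive, Negative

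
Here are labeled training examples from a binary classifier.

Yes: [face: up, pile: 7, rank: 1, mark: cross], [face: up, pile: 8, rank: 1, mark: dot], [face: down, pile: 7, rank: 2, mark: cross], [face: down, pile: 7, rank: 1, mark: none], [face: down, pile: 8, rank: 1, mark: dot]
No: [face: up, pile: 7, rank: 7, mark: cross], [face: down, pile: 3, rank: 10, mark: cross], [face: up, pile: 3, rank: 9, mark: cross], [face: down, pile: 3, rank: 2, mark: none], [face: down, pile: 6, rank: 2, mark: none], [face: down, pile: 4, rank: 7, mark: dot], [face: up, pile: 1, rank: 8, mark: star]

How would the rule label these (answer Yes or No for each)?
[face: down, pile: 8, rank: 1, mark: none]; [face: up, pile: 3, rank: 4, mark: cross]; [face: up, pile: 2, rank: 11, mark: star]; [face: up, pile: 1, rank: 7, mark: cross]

Yes, No, No, No

The pattern is that an item is 'Yes' exactly when: rank ≤ 2 AND pile ≥ 7.
[face: down, pile: 8, rank: 1, mark: none] → rank = 1, pile = 8 → Yes.
[face: up, pile: 3, rank: 4, mark: cross] → rank = 4, pile = 3 → No.
[face: up, pile: 2, rank: 11, mark: star] → rank = 11, pile = 2 → No.
[face: up, pile: 1, rank: 7, mark: cross] → rank = 7, pile = 1 → No.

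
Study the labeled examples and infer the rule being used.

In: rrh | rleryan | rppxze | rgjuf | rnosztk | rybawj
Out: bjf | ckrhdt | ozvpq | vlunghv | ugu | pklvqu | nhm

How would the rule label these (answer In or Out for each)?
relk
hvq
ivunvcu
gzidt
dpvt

A rule that fits every label: starts with 'r' — true of each 'In' example, false of each 'Out' one.

In, Out, Out, Out, Out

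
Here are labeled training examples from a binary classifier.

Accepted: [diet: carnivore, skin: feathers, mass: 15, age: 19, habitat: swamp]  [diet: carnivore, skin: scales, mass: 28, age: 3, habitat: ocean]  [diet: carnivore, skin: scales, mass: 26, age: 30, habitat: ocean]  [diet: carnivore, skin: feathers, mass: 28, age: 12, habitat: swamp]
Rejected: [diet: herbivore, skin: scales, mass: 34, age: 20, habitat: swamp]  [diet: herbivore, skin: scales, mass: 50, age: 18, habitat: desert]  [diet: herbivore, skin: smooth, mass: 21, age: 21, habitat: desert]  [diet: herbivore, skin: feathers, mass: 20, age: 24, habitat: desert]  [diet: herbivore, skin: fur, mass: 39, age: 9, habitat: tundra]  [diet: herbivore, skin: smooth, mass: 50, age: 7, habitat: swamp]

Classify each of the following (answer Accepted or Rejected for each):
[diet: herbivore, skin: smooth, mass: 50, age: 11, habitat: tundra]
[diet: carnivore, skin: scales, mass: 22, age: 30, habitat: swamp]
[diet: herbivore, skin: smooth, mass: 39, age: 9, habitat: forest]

Rejected, Accepted, Rejected

A rule that fits every label: diet is carnivore — true of each 'Accepted' example, false of each 'Rejected' one.
[diet: herbivore, skin: smooth, mass: 50, age: 11, habitat: tundra]: diet is herbivore, does not satisfy this → Rejected.
[diet: carnivore, skin: scales, mass: 22, age: 30, habitat: swamp]: diet is carnivore, passes → Accepted.
[diet: herbivore, skin: smooth, mass: 39, age: 9, habitat: forest]: diet is herbivore, does not satisfy this → Rejected.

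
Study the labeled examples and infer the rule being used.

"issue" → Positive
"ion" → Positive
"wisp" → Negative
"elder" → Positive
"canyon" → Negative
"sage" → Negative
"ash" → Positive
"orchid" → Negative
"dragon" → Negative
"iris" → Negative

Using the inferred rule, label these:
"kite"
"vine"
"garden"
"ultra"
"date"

Negative, Negative, Negative, Positive, Negative

Comparing the two groups points to one rule — odd length.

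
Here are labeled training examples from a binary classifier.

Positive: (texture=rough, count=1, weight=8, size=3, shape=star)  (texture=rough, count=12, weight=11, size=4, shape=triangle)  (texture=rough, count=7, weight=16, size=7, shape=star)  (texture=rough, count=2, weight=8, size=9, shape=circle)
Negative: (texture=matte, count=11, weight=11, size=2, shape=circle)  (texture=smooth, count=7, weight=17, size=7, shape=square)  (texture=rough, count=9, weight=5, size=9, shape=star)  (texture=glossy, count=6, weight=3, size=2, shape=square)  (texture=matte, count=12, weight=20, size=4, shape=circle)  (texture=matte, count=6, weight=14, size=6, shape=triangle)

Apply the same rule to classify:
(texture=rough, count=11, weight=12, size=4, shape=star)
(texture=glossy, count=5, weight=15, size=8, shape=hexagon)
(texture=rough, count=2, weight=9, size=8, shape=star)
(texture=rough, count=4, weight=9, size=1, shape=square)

Positive, Negative, Positive, Positive

The classifier is using: texture is rough AND weight ≥ 8.
(texture=rough, count=11, weight=12, size=4, shape=star): texture is rough, weight = 12 — checks out, so Positive.
(texture=glossy, count=5, weight=15, size=8, shape=hexagon): texture is glossy, weight = 15 — lacks this property, so Negative.
(texture=rough, count=2, weight=9, size=8, shape=star): texture is rough, weight = 9 — checks out, so Positive.
(texture=rough, count=4, weight=9, size=1, shape=square): texture is rough, weight = 9 — checks out, so Positive.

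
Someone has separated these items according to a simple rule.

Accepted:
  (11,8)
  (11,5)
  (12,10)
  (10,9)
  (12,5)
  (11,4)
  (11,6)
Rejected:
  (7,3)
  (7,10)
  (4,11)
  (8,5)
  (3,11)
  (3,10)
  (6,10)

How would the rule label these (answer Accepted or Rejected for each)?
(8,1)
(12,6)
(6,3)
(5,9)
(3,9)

Rejected, Accepted, Rejected, Rejected, Rejected

One predicate separates the groups cleanly: first ≥ 9.
Rejected: (8,1), since first 8.
Accepted: (12,6), since first 12.
Rejected: (6,3), since first 6.
Rejected: (5,9), since first 5.
Rejected: (3,9), since first 3.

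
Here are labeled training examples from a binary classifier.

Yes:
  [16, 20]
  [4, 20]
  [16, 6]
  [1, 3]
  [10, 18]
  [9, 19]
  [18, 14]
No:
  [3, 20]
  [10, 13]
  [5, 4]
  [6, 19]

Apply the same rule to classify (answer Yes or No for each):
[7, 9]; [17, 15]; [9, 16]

The classifier is using: sum is even.

Yes, Yes, No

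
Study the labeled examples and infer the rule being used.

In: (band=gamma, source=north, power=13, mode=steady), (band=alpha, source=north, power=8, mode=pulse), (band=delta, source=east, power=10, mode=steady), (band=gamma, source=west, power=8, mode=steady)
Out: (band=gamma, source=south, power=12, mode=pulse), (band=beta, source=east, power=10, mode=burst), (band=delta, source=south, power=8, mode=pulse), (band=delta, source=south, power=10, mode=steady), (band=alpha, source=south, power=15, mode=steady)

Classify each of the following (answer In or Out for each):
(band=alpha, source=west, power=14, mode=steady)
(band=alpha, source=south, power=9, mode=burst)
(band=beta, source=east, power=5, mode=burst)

'In' ⟺ band is not beta AND source is not south.

In, Out, Out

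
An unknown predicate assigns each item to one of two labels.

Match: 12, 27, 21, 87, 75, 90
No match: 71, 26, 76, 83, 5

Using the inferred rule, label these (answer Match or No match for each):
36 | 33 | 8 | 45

Match, Match, No match, Match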